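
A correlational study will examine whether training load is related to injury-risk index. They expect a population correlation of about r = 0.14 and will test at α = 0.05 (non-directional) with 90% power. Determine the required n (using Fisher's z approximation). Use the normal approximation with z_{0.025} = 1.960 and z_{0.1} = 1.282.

n = 533

Fisher's z: C = ½·ln((1+r)/(1−r)) = ½·ln(1.3256) = 0.1409.
n = ((z_{α/2} + z_β)/C)² + 3.
(1.960 + 1.282) / 0.1409 = 3.242 / 0.1409 = 23.009.
n = 23.009² + 3 = 529.42 + 3 = 532.4.
Round up.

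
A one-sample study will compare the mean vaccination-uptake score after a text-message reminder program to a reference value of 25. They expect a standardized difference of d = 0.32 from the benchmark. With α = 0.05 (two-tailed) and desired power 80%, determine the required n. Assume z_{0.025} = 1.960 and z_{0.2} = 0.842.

For a one-sample test: n = ((z_{α/2} + z_β) / d)².
z_{α/2} + z_β = 1.960 + 0.842 = 2.802.
n = (2.802 / 0.32)² = 8.756² = 76.67.
Round up.

n = 77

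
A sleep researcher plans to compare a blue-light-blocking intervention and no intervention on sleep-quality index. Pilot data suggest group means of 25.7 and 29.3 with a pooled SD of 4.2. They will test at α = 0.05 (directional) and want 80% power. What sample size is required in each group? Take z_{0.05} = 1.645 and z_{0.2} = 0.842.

n = 17 per group

Cohen's d = |M₁ − M₂| / SD_pooled = |25.7 − 29.3| / 4.2 = 3.6 / 4.2 = 0.857.
For two independent groups with equal n: n = 2·((z_{α} + z_β) / d)².
z_{α} + z_β = 1.645 + 0.842 = 2.487.
n = 2 × (2.487 / 0.857)² = 2 × 2.902² = 2 × 8.42 = 16.8.
Round up to the next whole participant.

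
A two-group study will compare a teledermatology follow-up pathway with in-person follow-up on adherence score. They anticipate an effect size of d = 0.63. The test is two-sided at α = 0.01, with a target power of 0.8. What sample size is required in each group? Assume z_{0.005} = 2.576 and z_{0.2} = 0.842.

n = 59 per group

For two independent groups with equal n: n = 2·((z_{α/2} + z_β) / d)².
z_{α/2} + z_β = 2.576 + 0.842 = 3.418.
n = 2 × (3.418 / 0.63)² = 2 × 5.425² = 2 × 29.43 = 58.9.
Round up to the next whole participant.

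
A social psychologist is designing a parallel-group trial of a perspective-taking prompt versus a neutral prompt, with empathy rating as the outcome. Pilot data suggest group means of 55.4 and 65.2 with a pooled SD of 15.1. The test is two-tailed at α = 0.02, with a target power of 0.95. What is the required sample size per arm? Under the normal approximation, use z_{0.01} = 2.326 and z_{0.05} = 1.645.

n = 75 per group

Cohen's d = |M₁ − M₂| / SD_pooled = |55.4 − 65.2| / 15.1 = 9.8 / 15.1 = 0.649.
For two independent groups with equal n: n = 2·((z_{α/2} + z_β) / d)².
z_{α/2} + z_β = 2.326 + 1.645 = 3.971.
n = 2 × (3.971 / 0.649)² = 2 × 6.119² = 2 × 37.44 = 74.9.
Round up to the next whole participant.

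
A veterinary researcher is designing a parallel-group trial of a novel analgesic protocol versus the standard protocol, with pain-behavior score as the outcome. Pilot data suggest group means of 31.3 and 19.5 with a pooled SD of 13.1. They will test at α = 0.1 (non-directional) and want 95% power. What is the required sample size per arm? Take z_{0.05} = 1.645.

Cohen's d = |M₁ − M₂| / SD_pooled = |31.3 − 19.5| / 13.1 = 11.8 / 13.1 = 0.901.
For two independent groups with equal n: n = 2·((z_{α/2} + z_β) / d)².
z_{α/2} + z_β = 1.645 + 1.645 = 3.290.
n = 2 × (3.290 / 0.901)² = 2 × 3.651² = 2 × 13.33 = 26.7.
Round up to the next whole participant.

n = 27 per group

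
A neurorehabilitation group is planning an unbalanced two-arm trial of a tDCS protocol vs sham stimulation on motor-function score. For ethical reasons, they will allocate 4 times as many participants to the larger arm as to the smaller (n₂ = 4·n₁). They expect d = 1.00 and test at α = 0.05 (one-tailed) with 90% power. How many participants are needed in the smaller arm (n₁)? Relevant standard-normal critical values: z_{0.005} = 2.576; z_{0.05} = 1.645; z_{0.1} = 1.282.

With allocation ratio k = n₂/n₁ = 4, Var(x̄₁−x̄₂) = σ²(1/n₁ + 1/(k·n₁)) = σ²·(k+1)/(k·n₁).
So n₁ = (1 + 1/k)·((z_{α} + z_β)/d)² = 1.250 × (2.927/1.00)².
n₁ = 1.250 × 8.57 = 10.7.
Round up: n₁ = 11, giving n₂ = 4 × 11 = 44.

n₁ = 11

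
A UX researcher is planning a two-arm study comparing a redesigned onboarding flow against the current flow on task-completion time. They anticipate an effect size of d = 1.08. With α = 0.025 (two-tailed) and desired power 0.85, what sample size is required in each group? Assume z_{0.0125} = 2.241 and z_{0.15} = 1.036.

For two independent groups with equal n: n = 2·((z_{α/2} + z_β) / d)².
z_{α/2} + z_β = 2.241 + 1.036 = 3.277.
n = 2 × (3.277 / 1.08)² = 2 × 3.034² = 2 × 9.21 = 18.4.
Round up to the next whole participant.

n = 19 per group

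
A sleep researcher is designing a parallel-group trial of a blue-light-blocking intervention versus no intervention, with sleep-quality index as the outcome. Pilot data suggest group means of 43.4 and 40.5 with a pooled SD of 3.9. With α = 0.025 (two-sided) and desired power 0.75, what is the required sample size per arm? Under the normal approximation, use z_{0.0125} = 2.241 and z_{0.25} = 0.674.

Cohen's d = |M₁ − M₂| / SD_pooled = |43.4 − 40.5| / 3.9 = 2.9 / 3.9 = 0.744.
For two independent groups with equal n: n = 2·((z_{α/2} + z_β) / d)².
z_{α/2} + z_β = 2.241 + 0.674 = 2.915.
n = 2 × (2.915 / 0.744)² = 2 × 3.918² = 2 × 15.35 = 30.7.
Round up to the next whole participant.

n = 31 per group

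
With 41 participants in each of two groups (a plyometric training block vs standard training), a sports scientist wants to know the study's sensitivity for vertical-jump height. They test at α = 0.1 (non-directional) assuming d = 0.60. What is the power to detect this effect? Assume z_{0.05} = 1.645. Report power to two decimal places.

For two equal groups, power = Φ(d·√(n/2) − z_{α/2}).
d·√(n/2) = 0.60 × √(41/2) = 0.60 × 4.528 = 2.717.
z_β = 2.717 − 1.645 = 1.072.
Power = Φ(1.072) = 0.858.

power ≈ 0.86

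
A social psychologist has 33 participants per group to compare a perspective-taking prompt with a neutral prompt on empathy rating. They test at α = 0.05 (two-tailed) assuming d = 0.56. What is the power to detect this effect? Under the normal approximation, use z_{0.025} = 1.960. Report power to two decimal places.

power ≈ 0.62

For two equal groups, power = Φ(d·√(n/2) − z_{α/2}).
d·√(n/2) = 0.56 × √(33/2) = 0.56 × 4.062 = 2.275.
z_β = 2.275 − 1.960 = 0.315.
Power = Φ(0.315) = 0.624.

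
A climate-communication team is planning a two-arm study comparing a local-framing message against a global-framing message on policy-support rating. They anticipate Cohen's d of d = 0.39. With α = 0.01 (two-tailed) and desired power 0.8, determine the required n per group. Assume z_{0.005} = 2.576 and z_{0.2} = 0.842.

n = 154 per group

For two independent groups with equal n: n = 2·((z_{α/2} + z_β) / d)².
z_{α/2} + z_β = 2.576 + 0.842 = 3.418.
n = 2 × (3.418 / 0.39)² = 2 × 8.764² = 2 × 76.81 = 153.6.
Round up to the next whole participant.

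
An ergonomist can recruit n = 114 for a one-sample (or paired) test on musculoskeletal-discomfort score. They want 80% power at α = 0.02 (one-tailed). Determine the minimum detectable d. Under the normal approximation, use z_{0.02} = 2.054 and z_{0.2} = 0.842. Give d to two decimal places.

For a single sample (or paired design) of n = 114: d_min = (z_{α} + z_β)/√n.
z-sum = 2.054 + 0.842 = 2.896.
d_min = 2.896 / √114 = 2.896 / 10.677 = 0.271.

d_min ≈ 0.27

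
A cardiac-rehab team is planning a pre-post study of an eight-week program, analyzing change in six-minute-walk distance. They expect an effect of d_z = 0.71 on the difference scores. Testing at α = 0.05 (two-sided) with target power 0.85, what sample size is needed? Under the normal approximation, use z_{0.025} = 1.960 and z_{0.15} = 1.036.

n = 18 pairs

For a paired (one-sample on differences) test: n = ((z_{α/2} + z_β) / d)².
z_{α/2} + z_β = 1.960 + 1.036 = 2.996.
n = (2.996 / 0.71)² = 4.220² = 17.81.
Round up.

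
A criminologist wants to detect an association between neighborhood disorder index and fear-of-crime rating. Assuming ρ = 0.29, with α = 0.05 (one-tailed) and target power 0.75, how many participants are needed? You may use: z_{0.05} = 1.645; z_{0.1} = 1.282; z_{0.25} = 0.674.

n = 64

Fisher's z: C = ½·ln((1+r)/(1−r)) = ½·ln(1.8169) = 0.2986.
n = ((z_{α} + z_β)/C)² + 3.
(1.645 + 0.674) / 0.2986 = 2.319 / 0.2986 = 7.766.
n = 7.766² + 3 = 60.31 + 3 = 63.3.
Round up.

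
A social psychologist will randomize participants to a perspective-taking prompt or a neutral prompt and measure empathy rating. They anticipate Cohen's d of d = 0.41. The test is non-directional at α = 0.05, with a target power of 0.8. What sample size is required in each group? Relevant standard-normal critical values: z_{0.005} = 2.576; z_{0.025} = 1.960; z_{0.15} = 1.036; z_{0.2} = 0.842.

For two independent groups with equal n: n = 2·((z_{α/2} + z_β) / d)².
z_{α/2} + z_β = 1.960 + 0.842 = 2.802.
n = 2 × (2.802 / 0.41)² = 2 × 6.834² = 2 × 46.71 = 93.4.
Round up to the next whole participant.

n = 94 per group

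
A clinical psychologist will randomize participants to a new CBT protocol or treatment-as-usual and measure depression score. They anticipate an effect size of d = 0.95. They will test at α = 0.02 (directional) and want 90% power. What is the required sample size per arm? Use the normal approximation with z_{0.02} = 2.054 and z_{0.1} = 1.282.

For two independent groups with equal n: n = 2·((z_{α} + z_β) / d)².
z_{α} + z_β = 2.054 + 1.282 = 3.336.
n = 2 × (3.336 / 0.95)² = 2 × 3.512² = 2 × 12.33 = 24.7.
Round up to the next whole participant.

n = 25 per group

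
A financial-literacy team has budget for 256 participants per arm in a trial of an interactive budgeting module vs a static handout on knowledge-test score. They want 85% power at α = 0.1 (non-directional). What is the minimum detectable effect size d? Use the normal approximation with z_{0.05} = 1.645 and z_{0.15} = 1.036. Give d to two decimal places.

d_min ≈ 0.24

For two independent groups of n = 256 each: d_min = (z_{α/2} + z_β)·√(2/n).
z-sum = 1.645 + 1.036 = 2.681.
d_min = 2.681 × √(2/256) = 2.681 × 0.0884 = 0.237.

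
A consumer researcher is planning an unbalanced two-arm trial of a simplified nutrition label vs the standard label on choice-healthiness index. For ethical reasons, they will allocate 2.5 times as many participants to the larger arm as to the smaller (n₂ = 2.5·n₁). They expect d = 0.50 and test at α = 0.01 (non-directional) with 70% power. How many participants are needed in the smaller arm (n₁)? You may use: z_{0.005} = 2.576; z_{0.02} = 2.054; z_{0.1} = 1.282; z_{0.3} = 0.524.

With allocation ratio k = n₂/n₁ = 2.5, Var(x̄₁−x̄₂) = σ²(1/n₁ + 1/(k·n₁)) = σ²·(k+1)/(k·n₁).
So n₁ = (1 + 1/k)·((z_{α/2} + z_β)/d)² = 1.400 × (3.100/0.50)².
n₁ = 1.400 × 38.44 = 53.8.
Round up: n₁ = 54, giving n₂ = 2.5 × 54 = 135.

n₁ = 54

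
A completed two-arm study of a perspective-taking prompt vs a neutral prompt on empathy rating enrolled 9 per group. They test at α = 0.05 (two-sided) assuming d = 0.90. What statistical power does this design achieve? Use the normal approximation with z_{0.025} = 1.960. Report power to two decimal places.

power ≈ 0.48

For two equal groups, power = Φ(d·√(n/2) − z_{α/2}).
d·√(n/2) = 0.90 × √(9/2) = 0.90 × 2.121 = 1.909.
z_β = 1.909 − 1.960 = -0.051.
Power = Φ(-0.051) = 0.480.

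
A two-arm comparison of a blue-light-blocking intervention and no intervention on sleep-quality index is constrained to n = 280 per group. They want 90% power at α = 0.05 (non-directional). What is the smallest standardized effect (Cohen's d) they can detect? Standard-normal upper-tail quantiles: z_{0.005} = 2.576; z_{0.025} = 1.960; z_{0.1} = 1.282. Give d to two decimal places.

d_min ≈ 0.27

For two independent groups of n = 280 each: d_min = (z_{α/2} + z_β)·√(2/n).
z-sum = 1.960 + 1.282 = 3.242.
d_min = 3.242 × √(2/280) = 3.242 × 0.0845 = 0.274.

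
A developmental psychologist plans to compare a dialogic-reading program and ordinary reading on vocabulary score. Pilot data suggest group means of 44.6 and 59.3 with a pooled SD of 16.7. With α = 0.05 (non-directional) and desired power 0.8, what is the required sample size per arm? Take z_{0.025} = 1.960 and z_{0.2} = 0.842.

n = 21 per group

Cohen's d = |M₁ − M₂| / SD_pooled = |44.6 − 59.3| / 16.7 = 14.7 / 16.7 = 0.880.
For two independent groups with equal n: n = 2·((z_{α/2} + z_β) / d)².
z_{α/2} + z_β = 1.960 + 0.842 = 2.802.
n = 2 × (2.802 / 0.880)² = 2 × 3.184² = 2 × 10.14 = 20.3.
Round up to the next whole participant.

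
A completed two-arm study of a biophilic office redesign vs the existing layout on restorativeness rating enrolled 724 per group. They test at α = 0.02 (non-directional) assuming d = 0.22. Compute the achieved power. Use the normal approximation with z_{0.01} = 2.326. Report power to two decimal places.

For two equal groups, power = Φ(d·√(n/2) − z_{α/2}).
d·√(n/2) = 0.22 × √(724/2) = 0.22 × 19.026 = 4.186.
z_β = 4.186 − 2.326 = 1.860.
Power = Φ(1.860) = 0.969.

power ≈ 0.97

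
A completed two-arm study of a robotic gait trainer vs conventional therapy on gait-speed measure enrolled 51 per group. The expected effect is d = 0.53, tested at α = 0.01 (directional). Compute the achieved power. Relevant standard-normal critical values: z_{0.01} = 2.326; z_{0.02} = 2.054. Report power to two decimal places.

power ≈ 0.64

For two equal groups, power = Φ(d·√(n/2) − z_{α}).
d·√(n/2) = 0.53 × √(51/2) = 0.53 × 5.050 = 2.676.
z_β = 2.676 − 2.326 = 0.350.
Power = Φ(0.350) = 0.637.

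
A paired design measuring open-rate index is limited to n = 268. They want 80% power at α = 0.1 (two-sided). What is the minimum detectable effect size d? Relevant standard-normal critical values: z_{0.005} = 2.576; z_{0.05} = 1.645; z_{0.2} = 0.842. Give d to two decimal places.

d_min ≈ 0.15

For a single sample (or paired design) of n = 268: d_min = (z_{α/2} + z_β)/√n.
z-sum = 1.645 + 0.842 = 2.487.
d_min = 2.487 / √268 = 2.487 / 16.371 = 0.152.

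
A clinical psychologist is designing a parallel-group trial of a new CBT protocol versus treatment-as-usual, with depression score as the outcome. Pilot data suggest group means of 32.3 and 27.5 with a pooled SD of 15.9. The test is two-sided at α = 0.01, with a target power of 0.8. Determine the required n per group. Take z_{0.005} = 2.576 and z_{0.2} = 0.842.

n = 257 per group

Cohen's d = |M₁ − M₂| / SD_pooled = |32.3 − 27.5| / 15.9 = 4.8 / 15.9 = 0.302.
For two independent groups with equal n: n = 2·((z_{α/2} + z_β) / d)².
z_{α/2} + z_β = 2.576 + 0.842 = 3.418.
n = 2 × (3.418 / 0.302)² = 2 × 11.318² = 2 × 128.09 = 256.2.
Round up to the next whole participant.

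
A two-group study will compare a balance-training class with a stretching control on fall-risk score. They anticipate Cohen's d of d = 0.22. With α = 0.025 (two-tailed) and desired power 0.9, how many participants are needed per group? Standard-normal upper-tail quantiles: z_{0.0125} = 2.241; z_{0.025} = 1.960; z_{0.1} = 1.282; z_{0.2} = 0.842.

For two independent groups with equal n: n = 2·((z_{α/2} + z_β) / d)².
z_{α/2} + z_β = 2.241 + 1.282 = 3.523.
n = 2 × (3.523 / 0.22)² = 2 × 16.014² = 2 × 256.44 = 512.9.
Round up to the next whole participant.

n = 513 per group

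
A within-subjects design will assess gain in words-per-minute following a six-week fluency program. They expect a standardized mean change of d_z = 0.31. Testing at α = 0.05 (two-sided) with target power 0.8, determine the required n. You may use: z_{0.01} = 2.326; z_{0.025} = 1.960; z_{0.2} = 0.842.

For a paired (one-sample on differences) test: n = ((z_{α/2} + z_β) / d)².
z_{α/2} + z_β = 1.960 + 0.842 = 2.802.
n = (2.802 / 0.31)² = 9.039² = 81.70.
Round up.

n = 82 pairs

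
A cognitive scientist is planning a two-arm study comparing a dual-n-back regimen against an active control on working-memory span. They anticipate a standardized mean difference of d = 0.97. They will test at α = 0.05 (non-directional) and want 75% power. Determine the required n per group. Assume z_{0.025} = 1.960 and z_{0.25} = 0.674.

n = 15 per group

For two independent groups with equal n: n = 2·((z_{α/2} + z_β) / d)².
z_{α/2} + z_β = 1.960 + 0.674 = 2.634.
n = 2 × (2.634 / 0.97)² = 2 × 2.715² = 2 × 7.37 = 14.7.
Round up to the next whole participant.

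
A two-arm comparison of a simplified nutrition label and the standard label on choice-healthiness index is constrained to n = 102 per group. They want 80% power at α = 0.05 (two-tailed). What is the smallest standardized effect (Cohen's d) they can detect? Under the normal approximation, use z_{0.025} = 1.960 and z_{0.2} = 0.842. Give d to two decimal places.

For two independent groups of n = 102 each: d_min = (z_{α/2} + z_β)·√(2/n).
z-sum = 1.960 + 0.842 = 2.802.
d_min = 2.802 × √(2/102) = 2.802 × 0.1400 = 0.392.

d_min ≈ 0.39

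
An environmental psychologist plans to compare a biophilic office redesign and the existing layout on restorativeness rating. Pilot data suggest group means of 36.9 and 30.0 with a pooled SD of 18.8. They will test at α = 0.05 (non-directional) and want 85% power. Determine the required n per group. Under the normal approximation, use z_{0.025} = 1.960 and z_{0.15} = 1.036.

Cohen's d = |M₁ − M₂| / SD_pooled = |36.9 − 30.0| / 18.8 = 6.9 / 18.8 = 0.367.
For two independent groups with equal n: n = 2·((z_{α/2} + z_β) / d)².
z_{α/2} + z_β = 1.960 + 1.036 = 2.996.
n = 2 × (2.996 / 0.367)² = 2 × 8.163² = 2 × 66.64 = 133.3.
Round up to the next whole participant.

n = 134 per group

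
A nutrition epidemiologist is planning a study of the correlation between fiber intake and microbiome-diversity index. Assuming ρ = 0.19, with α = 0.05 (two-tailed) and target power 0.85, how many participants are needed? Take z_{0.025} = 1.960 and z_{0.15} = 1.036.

n = 246

Fisher's z: C = ½·ln((1+r)/(1−r)) = ½·ln(1.4691) = 0.1923.
n = ((z_{α/2} + z_β)/C)² + 3.
(1.960 + 1.036) / 0.1923 = 2.996 / 0.1923 = 15.580.
n = 15.580² + 3 = 242.73 + 3 = 245.7.
Round up.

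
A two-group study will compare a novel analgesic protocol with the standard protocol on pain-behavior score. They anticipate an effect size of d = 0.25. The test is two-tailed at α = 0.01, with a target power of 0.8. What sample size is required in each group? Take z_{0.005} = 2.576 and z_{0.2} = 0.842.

n = 374 per group

For two independent groups with equal n: n = 2·((z_{α/2} + z_β) / d)².
z_{α/2} + z_β = 2.576 + 0.842 = 3.418.
n = 2 × (3.418 / 0.25)² = 2 × 13.672² = 2 × 186.92 = 373.8.
Round up to the next whole participant.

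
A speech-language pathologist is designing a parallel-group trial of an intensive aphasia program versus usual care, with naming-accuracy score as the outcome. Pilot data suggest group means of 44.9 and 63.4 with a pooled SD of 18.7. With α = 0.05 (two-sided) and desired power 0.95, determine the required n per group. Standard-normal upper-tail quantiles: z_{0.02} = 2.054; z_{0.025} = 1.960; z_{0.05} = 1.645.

n = 27 per group

Cohen's d = |M₁ − M₂| / SD_pooled = |44.9 − 63.4| / 18.7 = 18.5 / 18.7 = 0.989.
For two independent groups with equal n: n = 2·((z_{α/2} + z_β) / d)².
z_{α/2} + z_β = 1.960 + 1.645 = 3.605.
n = 2 × (3.605 / 0.989)² = 2 × 3.645² = 2 × 13.29 = 26.6.
Round up to the next whole participant.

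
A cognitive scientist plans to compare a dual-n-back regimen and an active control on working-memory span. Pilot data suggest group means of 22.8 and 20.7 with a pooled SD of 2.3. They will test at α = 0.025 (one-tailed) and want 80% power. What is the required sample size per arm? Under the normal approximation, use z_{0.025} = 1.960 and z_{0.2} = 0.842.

n = 19 per group

Cohen's d = |M₁ − M₂| / SD_pooled = |22.8 − 20.7| / 2.3 = 2.1 / 2.3 = 0.913.
For two independent groups with equal n: n = 2·((z_{α} + z_β) / d)².
z_{α} + z_β = 1.960 + 0.842 = 2.802.
n = 2 × (2.802 / 0.913)² = 2 × 3.069² = 2 × 9.42 = 18.8.
Round up to the next whole participant.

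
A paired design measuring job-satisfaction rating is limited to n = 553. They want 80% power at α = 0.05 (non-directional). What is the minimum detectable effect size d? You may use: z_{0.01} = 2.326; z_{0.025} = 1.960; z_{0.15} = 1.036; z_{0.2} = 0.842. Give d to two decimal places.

For a single sample (or paired design) of n = 553: d_min = (z_{α/2} + z_β)/√n.
z-sum = 1.960 + 0.842 = 2.802.
d_min = 2.802 / √553 = 2.802 / 23.516 = 0.119.

d_min ≈ 0.12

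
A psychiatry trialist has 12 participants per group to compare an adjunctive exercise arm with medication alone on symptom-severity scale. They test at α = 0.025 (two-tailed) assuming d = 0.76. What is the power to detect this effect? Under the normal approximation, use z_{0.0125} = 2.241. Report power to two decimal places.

power ≈ 0.35

For two equal groups, power = Φ(d·√(n/2) − z_{α/2}).
d·√(n/2) = 0.76 × √(12/2) = 0.76 × 2.449 = 1.862.
z_β = 1.862 − 2.241 = -0.379.
Power = Φ(-0.379) = 0.352.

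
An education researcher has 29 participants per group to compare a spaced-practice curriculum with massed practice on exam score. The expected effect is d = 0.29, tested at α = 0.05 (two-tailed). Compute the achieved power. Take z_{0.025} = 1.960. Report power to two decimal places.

For two equal groups, power = Φ(d·√(n/2) − z_{α/2}).
d·√(n/2) = 0.29 × √(29/2) = 0.29 × 3.808 = 1.104.
z_β = 1.104 − 1.960 = -0.856.
Power = Φ(-0.856) = 0.196.

power ≈ 0.20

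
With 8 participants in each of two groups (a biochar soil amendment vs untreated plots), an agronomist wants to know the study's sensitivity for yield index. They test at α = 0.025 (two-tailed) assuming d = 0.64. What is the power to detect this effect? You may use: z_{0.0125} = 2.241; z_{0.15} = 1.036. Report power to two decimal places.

For two equal groups, power = Φ(d·√(n/2) − z_{α/2}).
d·√(n/2) = 0.64 × √(8/2) = 0.64 × 2.000 = 1.280.
z_β = 1.280 − 2.241 = -0.961.
Power = Φ(-0.961) = 0.168.

power ≈ 0.17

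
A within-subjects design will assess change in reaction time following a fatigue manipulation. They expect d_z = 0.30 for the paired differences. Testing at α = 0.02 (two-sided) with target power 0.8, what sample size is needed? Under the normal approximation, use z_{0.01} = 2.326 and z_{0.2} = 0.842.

For a paired (one-sample on differences) test: n = ((z_{α/2} + z_β) / d)².
z_{α/2} + z_β = 2.326 + 0.842 = 3.168.
n = (3.168 / 0.30)² = 10.560² = 111.51.
Round up.

n = 112 pairs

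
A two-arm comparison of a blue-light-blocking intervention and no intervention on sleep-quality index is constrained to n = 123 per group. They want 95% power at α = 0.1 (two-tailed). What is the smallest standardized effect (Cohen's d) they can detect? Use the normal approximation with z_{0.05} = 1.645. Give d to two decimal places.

For two independent groups of n = 123 each: d_min = (z_{α/2} + z_β)·√(2/n).
z-sum = 1.645 + 1.645 = 3.290.
d_min = 3.290 × √(2/123) = 3.290 × 0.1275 = 0.420.

d_min ≈ 0.42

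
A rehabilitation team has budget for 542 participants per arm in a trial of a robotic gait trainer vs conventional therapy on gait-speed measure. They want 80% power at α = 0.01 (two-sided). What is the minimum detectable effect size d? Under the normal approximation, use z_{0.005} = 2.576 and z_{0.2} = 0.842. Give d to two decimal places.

For two independent groups of n = 542 each: d_min = (z_{α/2} + z_β)·√(2/n).
z-sum = 2.576 + 0.842 = 3.418.
d_min = 3.418 × √(2/542) = 3.418 × 0.0607 = 0.208.

d_min ≈ 0.21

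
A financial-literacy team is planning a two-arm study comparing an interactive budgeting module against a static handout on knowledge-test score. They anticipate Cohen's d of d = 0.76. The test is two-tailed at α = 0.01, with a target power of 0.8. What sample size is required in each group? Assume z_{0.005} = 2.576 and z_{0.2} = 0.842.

For two independent groups with equal n: n = 2·((z_{α/2} + z_β) / d)².
z_{α/2} + z_β = 2.576 + 0.842 = 3.418.
n = 2 × (3.418 / 0.76)² = 2 × 4.497² = 2 × 20.23 = 40.5.
Round up to the next whole participant.

n = 41 per group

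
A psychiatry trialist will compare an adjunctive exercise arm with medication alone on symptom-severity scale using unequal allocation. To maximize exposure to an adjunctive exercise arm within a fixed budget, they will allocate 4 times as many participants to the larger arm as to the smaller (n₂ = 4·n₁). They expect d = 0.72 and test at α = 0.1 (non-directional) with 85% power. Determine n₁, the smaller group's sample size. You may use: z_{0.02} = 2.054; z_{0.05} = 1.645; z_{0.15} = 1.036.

n₁ = 18

With allocation ratio k = n₂/n₁ = 4, Var(x̄₁−x̄₂) = σ²(1/n₁ + 1/(k·n₁)) = σ²·(k+1)/(k·n₁).
So n₁ = (1 + 1/k)·((z_{α/2} + z_β)/d)² = 1.250 × (2.681/0.72)².
n₁ = 1.250 × 13.87 = 17.3.
Round up: n₁ = 18, giving n₂ = 4 × 18 = 72.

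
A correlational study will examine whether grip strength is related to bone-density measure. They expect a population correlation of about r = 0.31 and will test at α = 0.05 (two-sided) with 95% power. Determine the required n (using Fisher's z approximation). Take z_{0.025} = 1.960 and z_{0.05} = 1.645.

n = 130

Fisher's z: C = ½·ln((1+r)/(1−r)) = ½·ln(1.8986) = 0.3205.
n = ((z_{α/2} + z_β)/C)² + 3.
(1.960 + 1.645) / 0.3205 = 3.605 / 0.3205 = 11.248.
n = 11.248² + 3 = 126.52 + 3 = 129.5.
Round up.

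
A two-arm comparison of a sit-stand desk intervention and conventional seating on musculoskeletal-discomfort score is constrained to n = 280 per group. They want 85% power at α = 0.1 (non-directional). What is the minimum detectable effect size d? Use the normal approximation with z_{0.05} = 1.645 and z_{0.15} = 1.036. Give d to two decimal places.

d_min ≈ 0.23

For two independent groups of n = 280 each: d_min = (z_{α/2} + z_β)·√(2/n).
z-sum = 1.645 + 1.036 = 2.681.
d_min = 2.681 × √(2/280) = 2.681 × 0.0845 = 0.227.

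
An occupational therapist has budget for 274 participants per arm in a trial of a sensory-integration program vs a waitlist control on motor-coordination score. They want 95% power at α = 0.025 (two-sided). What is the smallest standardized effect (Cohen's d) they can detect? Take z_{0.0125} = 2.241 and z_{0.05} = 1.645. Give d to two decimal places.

d_min ≈ 0.33

For two independent groups of n = 274 each: d_min = (z_{α/2} + z_β)·√(2/n).
z-sum = 2.241 + 1.645 = 3.886.
d_min = 3.886 × √(2/274) = 3.886 × 0.0854 = 0.332.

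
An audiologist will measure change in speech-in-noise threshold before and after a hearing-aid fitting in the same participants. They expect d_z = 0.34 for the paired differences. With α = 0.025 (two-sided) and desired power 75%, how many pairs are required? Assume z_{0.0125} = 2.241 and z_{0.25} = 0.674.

For a paired (one-sample on differences) test: n = ((z_{α/2} + z_β) / d)².
z_{α/2} + z_β = 2.241 + 0.674 = 2.915.
n = (2.915 / 0.34)² = 8.574² = 73.51.
Round up.

n = 74 pairs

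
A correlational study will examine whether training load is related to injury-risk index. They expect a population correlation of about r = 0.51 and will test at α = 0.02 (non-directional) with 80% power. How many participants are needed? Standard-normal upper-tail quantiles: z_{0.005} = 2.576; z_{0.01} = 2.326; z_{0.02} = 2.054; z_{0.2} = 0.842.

Fisher's z: C = ½·ln((1+r)/(1−r)) = ½·ln(3.0816) = 0.5627.
n = ((z_{α/2} + z_β)/C)² + 3.
(2.326 + 0.842) / 0.5627 = 3.168 / 0.5627 = 5.630.
n = 5.630² + 3 = 31.70 + 3 = 34.7.
Round up.

n = 35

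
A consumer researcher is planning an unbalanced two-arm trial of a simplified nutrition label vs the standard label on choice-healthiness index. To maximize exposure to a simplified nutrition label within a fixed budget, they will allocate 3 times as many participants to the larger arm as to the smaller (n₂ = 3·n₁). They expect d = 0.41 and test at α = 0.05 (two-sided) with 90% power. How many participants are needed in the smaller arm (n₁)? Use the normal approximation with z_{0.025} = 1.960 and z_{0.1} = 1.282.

With allocation ratio k = n₂/n₁ = 3, Var(x̄₁−x̄₂) = σ²(1/n₁ + 1/(k·n₁)) = σ²·(k+1)/(k·n₁).
So n₁ = (1 + 1/k)·((z_{α/2} + z_β)/d)² = 1.333 × (3.242/0.41)².
n₁ = 1.333 × 62.53 = 83.4.
Round up: n₁ = 84, giving n₂ = 3 × 84 = 252.

n₁ = 84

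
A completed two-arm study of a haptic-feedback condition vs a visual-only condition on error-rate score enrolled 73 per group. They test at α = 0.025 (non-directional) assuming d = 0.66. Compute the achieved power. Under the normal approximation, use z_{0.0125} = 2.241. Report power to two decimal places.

power ≈ 0.96

For two equal groups, power = Φ(d·√(n/2) − z_{α/2}).
d·√(n/2) = 0.66 × √(73/2) = 0.66 × 6.042 = 3.987.
z_β = 3.987 − 2.241 = 1.746.
Power = Φ(1.746) = 0.960.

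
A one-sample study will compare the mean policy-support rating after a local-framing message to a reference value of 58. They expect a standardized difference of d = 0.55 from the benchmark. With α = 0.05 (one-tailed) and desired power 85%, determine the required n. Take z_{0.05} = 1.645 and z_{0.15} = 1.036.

For a one-sample test: n = ((z_{α} + z_β) / d)².
z_{α} + z_β = 1.645 + 1.036 = 2.681.
n = (2.681 / 0.55)² = 4.875² = 23.76.
Round up.

n = 24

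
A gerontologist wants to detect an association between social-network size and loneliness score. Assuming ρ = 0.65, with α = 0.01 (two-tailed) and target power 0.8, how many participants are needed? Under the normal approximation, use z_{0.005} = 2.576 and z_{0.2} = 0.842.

Fisher's z: C = ½·ln((1+r)/(1−r)) = ½·ln(4.7143) = 0.7753.
n = ((z_{α/2} + z_β)/C)² + 3.
(2.576 + 0.842) / 0.7753 = 3.418 / 0.7753 = 4.409.
n = 4.409² + 3 = 19.44 + 3 = 22.4.
Round up.

n = 23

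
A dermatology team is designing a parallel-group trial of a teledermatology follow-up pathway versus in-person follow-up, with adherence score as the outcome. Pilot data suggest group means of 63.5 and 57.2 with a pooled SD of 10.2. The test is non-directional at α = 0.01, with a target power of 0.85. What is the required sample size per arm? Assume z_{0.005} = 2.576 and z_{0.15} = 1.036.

n = 69 per group

Cohen's d = |M₁ − M₂| / SD_pooled = |63.5 − 57.2| / 10.2 = 6.3 / 10.2 = 0.618.
For two independent groups with equal n: n = 2·((z_{α/2} + z_β) / d)².
z_{α/2} + z_β = 2.576 + 1.036 = 3.612.
n = 2 × (3.612 / 0.618)² = 2 × 5.845² = 2 × 34.16 = 68.3.
Round up to the next whole participant.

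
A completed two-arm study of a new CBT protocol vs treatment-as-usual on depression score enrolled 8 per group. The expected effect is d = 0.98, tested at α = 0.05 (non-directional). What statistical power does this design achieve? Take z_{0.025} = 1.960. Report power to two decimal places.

For two equal groups, power = Φ(d·√(n/2) − z_{α/2}).
d·√(n/2) = 0.98 × √(8/2) = 0.98 × 2.000 = 1.960.
z_β = 1.960 − 1.960 = 0.000.
Power = Φ(0.000) = 0.500.

power ≈ 0.50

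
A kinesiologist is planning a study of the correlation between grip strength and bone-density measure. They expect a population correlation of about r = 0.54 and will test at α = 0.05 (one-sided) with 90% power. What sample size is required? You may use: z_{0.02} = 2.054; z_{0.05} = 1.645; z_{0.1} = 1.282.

n = 27

Fisher's z: C = ½·ln((1+r)/(1−r)) = ½·ln(3.3478) = 0.6042.
n = ((z_{α} + z_β)/C)² + 3.
(1.645 + 1.282) / 0.6042 = 2.927 / 0.6042 = 4.844.
n = 4.844² + 3 = 23.47 + 3 = 26.5.
Round up.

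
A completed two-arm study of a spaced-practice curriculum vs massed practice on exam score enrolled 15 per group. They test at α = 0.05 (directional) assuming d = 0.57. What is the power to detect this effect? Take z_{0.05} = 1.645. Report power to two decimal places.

For two equal groups, power = Φ(d·√(n/2) − z_{α}).
d·√(n/2) = 0.57 × √(15/2) = 0.57 × 2.739 = 1.561.
z_β = 1.561 − 1.645 = -0.084.
Power = Φ(-0.084) = 0.467.

power ≈ 0.47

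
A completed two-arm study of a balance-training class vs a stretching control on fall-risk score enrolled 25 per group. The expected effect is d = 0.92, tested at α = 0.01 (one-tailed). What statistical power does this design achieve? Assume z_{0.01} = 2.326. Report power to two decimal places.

For two equal groups, power = Φ(d·√(n/2) − z_{α}).
d·√(n/2) = 0.92 × √(25/2) = 0.92 × 3.536 = 3.253.
z_β = 3.253 − 2.326 = 0.927.
Power = Φ(0.927) = 0.823.

power ≈ 0.82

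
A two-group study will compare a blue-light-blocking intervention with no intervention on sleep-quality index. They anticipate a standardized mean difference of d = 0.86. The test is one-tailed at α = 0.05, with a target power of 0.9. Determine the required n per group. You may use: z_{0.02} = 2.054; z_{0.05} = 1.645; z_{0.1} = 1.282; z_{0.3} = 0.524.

For two independent groups with equal n: n = 2·((z_{α} + z_β) / d)².
z_{α} + z_β = 1.645 + 1.282 = 2.927.
n = 2 × (2.927 / 0.86)² = 2 × 3.403² = 2 × 11.58 = 23.2.
Round up to the next whole participant.

n = 24 per group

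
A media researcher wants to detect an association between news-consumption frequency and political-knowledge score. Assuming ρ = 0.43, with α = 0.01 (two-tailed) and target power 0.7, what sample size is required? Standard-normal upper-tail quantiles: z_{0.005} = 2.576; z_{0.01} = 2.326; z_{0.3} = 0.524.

Fisher's z: C = ½·ln((1+r)/(1−r)) = ½·ln(2.5088) = 0.4599.
n = ((z_{α/2} + z_β)/C)² + 3.
(2.576 + 0.524) / 0.4599 = 3.100 / 0.4599 = 6.741.
n = 6.741² + 3 = 45.44 + 3 = 48.4.
Round up.

n = 49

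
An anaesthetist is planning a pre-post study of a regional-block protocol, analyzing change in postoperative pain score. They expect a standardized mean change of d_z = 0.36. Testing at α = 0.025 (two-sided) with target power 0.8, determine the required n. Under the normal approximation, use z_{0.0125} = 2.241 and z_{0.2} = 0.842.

n = 74 pairs

For a paired (one-sample on differences) test: n = ((z_{α/2} + z_β) / d)².
z_{α/2} + z_β = 2.241 + 0.842 = 3.083.
n = (3.083 / 0.36)² = 8.564² = 73.34.
Round up.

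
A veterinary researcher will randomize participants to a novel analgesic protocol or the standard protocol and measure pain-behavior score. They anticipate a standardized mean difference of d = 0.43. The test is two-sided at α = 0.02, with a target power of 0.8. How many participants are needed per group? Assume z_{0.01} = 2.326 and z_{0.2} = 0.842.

n = 109 per group

For two independent groups with equal n: n = 2·((z_{α/2} + z_β) / d)².
z_{α/2} + z_β = 2.326 + 0.842 = 3.168.
n = 2 × (3.168 / 0.43)² = 2 × 7.367² = 2 × 54.28 = 108.6.
Round up to the next whole participant.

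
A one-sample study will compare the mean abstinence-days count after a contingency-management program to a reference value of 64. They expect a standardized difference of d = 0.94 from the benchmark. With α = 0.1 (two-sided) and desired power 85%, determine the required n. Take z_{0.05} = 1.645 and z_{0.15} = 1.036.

For a one-sample test: n = ((z_{α/2} + z_β) / d)².
z_{α/2} + z_β = 1.645 + 1.036 = 2.681.
n = (2.681 / 0.94)² = 2.852² = 8.13.
Round up.

n = 9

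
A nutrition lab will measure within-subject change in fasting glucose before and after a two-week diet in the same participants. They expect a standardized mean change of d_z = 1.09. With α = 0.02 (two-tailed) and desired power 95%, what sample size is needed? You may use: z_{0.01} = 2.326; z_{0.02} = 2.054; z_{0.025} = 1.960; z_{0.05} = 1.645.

For a paired (one-sample on differences) test: n = ((z_{α/2} + z_β) / d)².
z_{α/2} + z_β = 2.326 + 1.645 = 3.971.
n = (3.971 / 1.09)² = 3.643² = 13.27.
Round up.

n = 14 pairs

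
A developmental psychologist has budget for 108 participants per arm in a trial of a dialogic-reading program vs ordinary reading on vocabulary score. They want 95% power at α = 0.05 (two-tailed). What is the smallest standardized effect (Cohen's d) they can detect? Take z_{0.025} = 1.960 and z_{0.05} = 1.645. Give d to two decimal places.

d_min ≈ 0.49

For two independent groups of n = 108 each: d_min = (z_{α/2} + z_β)·√(2/n).
z-sum = 1.960 + 1.645 = 3.605.
d_min = 3.605 × √(2/108) = 3.605 × 0.1361 = 0.491.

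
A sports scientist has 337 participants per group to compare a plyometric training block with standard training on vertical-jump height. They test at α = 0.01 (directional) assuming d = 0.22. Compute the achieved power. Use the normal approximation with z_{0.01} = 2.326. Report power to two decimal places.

power ≈ 0.70

For two equal groups, power = Φ(d·√(n/2) − z_{α}).
d·√(n/2) = 0.22 × √(337/2) = 0.22 × 12.981 = 2.856.
z_β = 2.856 − 2.326 = 0.530.
Power = Φ(0.530) = 0.702.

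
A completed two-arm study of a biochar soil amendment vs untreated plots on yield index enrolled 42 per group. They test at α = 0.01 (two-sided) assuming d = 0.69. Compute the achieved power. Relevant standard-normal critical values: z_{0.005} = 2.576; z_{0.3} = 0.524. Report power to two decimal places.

For two equal groups, power = Φ(d·√(n/2) − z_{α/2}).
d·√(n/2) = 0.69 × √(42/2) = 0.69 × 4.583 = 3.162.
z_β = 3.162 − 2.576 = 0.586.
Power = Φ(0.586) = 0.721.

power ≈ 0.72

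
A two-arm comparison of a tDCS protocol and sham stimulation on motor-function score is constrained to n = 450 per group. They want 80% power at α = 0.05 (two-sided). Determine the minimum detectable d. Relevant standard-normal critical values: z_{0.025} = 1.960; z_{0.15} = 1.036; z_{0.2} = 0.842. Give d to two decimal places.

d_min ≈ 0.19

For two independent groups of n = 450 each: d_min = (z_{α/2} + z_β)·√(2/n).
z-sum = 1.960 + 0.842 = 2.802.
d_min = 2.802 × √(2/450) = 2.802 × 0.0667 = 0.187.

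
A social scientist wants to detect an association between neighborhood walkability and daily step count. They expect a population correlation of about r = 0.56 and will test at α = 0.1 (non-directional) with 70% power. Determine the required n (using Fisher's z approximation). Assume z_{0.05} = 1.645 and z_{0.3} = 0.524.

n = 15

Fisher's z: C = ½·ln((1+r)/(1−r)) = ½·ln(3.5455) = 0.6328.
n = ((z_{α/2} + z_β)/C)² + 3.
(1.645 + 0.524) / 0.6328 = 2.169 / 0.6328 = 3.428.
n = 3.428² + 3 = 11.75 + 3 = 14.7.
Round up.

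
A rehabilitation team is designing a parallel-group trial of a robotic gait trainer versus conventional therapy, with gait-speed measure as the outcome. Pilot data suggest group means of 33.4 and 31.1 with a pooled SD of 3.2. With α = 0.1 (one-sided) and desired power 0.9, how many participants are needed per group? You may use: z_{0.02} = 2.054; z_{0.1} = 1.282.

n = 26 per group

Cohen's d = |M₁ − M₂| / SD_pooled = |33.4 − 31.1| / 3.2 = 2.3 / 3.2 = 0.719.
For two independent groups with equal n: n = 2·((z_{α} + z_β) / d)².
z_{α} + z_β = 1.282 + 1.282 = 2.564.
n = 2 × (2.564 / 0.719)² = 2 × 3.566² = 2 × 12.72 = 25.4.
Round up to the next whole participant.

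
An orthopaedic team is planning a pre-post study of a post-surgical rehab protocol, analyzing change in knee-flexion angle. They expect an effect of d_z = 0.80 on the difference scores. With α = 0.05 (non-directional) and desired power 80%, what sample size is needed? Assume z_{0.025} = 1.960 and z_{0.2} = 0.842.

n = 13 pairs

For a paired (one-sample on differences) test: n = ((z_{α/2} + z_β) / d)².
z_{α/2} + z_β = 1.960 + 0.842 = 2.802.
n = (2.802 / 0.80)² = 3.502² = 12.27.
Round up.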